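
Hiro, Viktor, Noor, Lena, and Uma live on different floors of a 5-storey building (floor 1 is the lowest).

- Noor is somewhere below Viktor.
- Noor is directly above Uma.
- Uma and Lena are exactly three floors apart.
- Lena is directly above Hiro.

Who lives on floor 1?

With clue 1, Viktor is ruled out for floor 1.
With clues 1–2, Noor is ruled out for floor 1.
With clues 1–3, Lena is ruled out for floor 1.
With clues 1–4, Hiro is ruled out for floor 1.
So floor 1 is Uma.

Uma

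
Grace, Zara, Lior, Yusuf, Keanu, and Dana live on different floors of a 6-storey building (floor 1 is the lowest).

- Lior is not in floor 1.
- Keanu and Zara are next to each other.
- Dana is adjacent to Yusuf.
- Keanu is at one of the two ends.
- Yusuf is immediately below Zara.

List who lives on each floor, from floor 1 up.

Grace, Lior, Dana, Yusuf, Zara, Keanu

From clue 1: Lior is in {2,3,4,5,6}.
From clues 1–3: Grace is in {1,3,4,5,6}.
From clues 1–4: Zara is in {2,5}.
From clues 1–5: Grace → floor 1, Lior → floor 2, Dana → floor 3, Yusuf → floor 4, Zara → floor 5, Keanu → floor 6.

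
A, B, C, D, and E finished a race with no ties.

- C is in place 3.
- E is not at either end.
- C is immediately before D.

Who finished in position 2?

E

With clue 1, C is ruled out for place 2.
With clues 1–3, A, B, and D are ruled out for place 2.
So place 2 is E.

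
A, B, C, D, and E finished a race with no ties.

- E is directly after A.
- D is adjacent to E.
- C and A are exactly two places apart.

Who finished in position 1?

C

With clue 1, E is ruled out for place 1.
With clues 1–2, D is ruled out for place 1.
With clues 1–3, A and B are ruled out for place 1.
So place 1 is C.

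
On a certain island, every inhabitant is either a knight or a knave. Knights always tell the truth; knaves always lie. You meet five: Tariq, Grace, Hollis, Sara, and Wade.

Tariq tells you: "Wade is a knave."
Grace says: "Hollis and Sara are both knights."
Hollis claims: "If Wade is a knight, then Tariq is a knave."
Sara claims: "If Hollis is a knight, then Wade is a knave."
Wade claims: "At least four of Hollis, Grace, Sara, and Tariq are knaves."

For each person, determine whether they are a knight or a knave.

Consider Tariq. Suppose Tariq is a knave.
Then no assignment of the remaining roles makes every statement match its speaker's type — contradiction.
So Tariq is a knight.
With that fixed, Wade's statement is false, so Wade is a knave.
With that fixed, Hollis's statement is true, so Hollis is a knight.
With that fixed, Sara's statement is true, so Sara is a knight.
With that fixed, Grace's statement is true, so Grace is a knight.

Tariq: knight, Grace: knight, Hollis: knight, Sara: knight, Wade: knave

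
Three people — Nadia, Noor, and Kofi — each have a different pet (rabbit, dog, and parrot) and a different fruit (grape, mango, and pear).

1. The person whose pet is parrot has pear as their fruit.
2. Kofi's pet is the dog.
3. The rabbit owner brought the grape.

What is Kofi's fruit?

mango

With clues 1–2, pear is impossible for Kofi's fruit.
With clues 1–3, grape is impossible for Kofi's fruit.
That leaves mango.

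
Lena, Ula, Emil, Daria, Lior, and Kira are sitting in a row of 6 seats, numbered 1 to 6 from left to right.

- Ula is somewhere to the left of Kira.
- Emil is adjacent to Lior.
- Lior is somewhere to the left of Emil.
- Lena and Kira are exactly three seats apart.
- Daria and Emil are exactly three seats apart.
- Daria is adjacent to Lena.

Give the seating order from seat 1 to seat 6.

From clue 1: Ula is in {1,2,3,4,5}.
From clues 1–4: Emil is in {2,4,5,6}.
From clues 1–5: Lena is in {1,3,6}.
From clues 1–6: Ula → seat 1, Daria → seat 2, Lena → seat 3, Lior → seat 4, Emil → seat 5, Kira → seat 6.

Ula, Daria, Lena, Lior, Emil, Kira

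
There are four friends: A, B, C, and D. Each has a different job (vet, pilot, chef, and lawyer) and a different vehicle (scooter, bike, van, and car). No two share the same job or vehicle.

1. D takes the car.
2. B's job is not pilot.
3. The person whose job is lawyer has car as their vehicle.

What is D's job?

lawyer

With clues 1–3, chef, pilot, and vet are impossible for D's job.
That leaves lawyer.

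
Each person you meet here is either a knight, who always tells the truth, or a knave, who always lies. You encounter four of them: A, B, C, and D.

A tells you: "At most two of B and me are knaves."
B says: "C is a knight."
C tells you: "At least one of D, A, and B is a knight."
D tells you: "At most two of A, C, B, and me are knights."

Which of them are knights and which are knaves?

Regardless of anyone's role, A's statement is true, so A is a knight.
With that fixed, C's statement is true, so C is a knight.
With that fixed, B's statement is true, so B is a knight.
With that fixed, D's statement is false, so D is a knave.

A: knight, B: knight, C: knight, D: knave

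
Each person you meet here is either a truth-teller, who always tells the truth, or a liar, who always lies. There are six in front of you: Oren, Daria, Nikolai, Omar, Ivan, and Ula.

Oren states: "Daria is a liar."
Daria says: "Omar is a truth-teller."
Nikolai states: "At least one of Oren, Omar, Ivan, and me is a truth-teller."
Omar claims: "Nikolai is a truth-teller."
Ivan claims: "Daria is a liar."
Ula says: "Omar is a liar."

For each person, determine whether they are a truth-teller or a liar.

Consider Oren. Suppose Oren is a truth-teller.
Then no assignment of the remaining roles makes every statement match its speaker's type — contradiction.
So Oren is a liar.
Consider Daria. Suppose Daria is a liar.
Then Oren's statement comes out true, contradicting Oren being a liar.
So Daria is a truth-teller.
With that fixed, Ivan's statement is false, so Ivan is a liar.
Consider Nikolai. Suppose Nikolai is a liar.
Then no assignment of the remaining roles makes every statement match its speaker's type — contradiction.
So Nikolai is a truth-teller.
With that fixed, Omar's statement is true, so Omar is a truth-teller.
With that fixed, Ula's statement is false, so Ula is a liar.

Oren: liar, Daria: truth-teller, Nikolai: truth-teller, Omar: truth-teller, Ivan: liar, Ula: liar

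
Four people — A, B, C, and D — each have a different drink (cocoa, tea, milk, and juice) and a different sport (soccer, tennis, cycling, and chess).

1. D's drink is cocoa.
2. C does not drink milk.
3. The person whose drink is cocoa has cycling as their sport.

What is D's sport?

With clues 1–3, chess, soccer, and tennis are impossible for D's sport.
That leaves cycling.

cycling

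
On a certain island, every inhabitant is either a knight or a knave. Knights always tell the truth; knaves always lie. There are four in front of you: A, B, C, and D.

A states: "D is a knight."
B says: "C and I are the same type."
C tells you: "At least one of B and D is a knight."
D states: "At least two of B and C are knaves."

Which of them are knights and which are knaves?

A: knave, B: knight, C: knight, D: knave

Consider A. Suppose A is a knight.
Then no assignment of the remaining roles makes every statement match its speaker's type — contradiction.
So A is a knave.
Consider B. Suppose B is a knave.
Then no assignment of the remaining roles makes every statement match its speaker's type — contradiction.
So B is a knight.
With that fixed, C's statement is true, so C is a knight.
With that fixed, D's statement is false, so D is a knave.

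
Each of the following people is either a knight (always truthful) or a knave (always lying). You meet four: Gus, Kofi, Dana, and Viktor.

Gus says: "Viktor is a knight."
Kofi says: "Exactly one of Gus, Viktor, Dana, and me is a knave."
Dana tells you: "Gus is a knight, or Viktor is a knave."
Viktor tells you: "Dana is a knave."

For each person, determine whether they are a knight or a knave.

Gus: knave, Kofi: knave, Dana: knight, Viktor: knave

Consider Gus. Suppose Gus is a knight.
Then no assignment of the remaining roles makes every statement match its speaker's type — contradiction.
So Gus is a knave.
Consider Kofi. Suppose Kofi is a knight.
Then no assignment of the remaining roles makes every statement match its speaker's type — contradiction.
So Kofi is a knave.
Consider Dana. Suppose Dana is a knave.
Then no assignment of the remaining roles makes every statement match its speaker's type — contradiction.
So Dana is a knight.
With that fixed, Viktor's statement is false, so Viktor is a knave.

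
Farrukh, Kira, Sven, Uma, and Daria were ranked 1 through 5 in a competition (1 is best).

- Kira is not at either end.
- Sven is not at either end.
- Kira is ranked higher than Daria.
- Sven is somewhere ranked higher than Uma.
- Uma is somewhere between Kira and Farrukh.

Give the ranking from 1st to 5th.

From clue 1: Kira is in {2,3,4}.
From clues 1–4: Farrukh → rank 1.
From clues 1–5: Sven → rank 2, Uma → rank 3, Kira → rank 4, Daria → rank 5.

Farrukh, Sven, Uma, Kira, Daria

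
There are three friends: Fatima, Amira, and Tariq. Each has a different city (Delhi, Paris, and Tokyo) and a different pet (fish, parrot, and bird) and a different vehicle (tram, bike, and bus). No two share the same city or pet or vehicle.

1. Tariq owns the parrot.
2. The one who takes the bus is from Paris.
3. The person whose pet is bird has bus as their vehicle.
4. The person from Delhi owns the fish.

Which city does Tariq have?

Tokyo

With clues 1–3, Paris is impossible for Tariq's city.
With clues 1–4, Delhi is impossible for Tariq's city.
That leaves Tokyo.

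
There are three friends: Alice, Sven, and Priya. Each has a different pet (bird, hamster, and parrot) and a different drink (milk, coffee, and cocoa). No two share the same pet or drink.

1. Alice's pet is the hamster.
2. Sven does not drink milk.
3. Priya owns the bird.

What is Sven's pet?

parrot

Clue 1 rules out hamster for Sven's pet.
With clues 1–3, bird is impossible for Sven's pet.
That leaves parrot.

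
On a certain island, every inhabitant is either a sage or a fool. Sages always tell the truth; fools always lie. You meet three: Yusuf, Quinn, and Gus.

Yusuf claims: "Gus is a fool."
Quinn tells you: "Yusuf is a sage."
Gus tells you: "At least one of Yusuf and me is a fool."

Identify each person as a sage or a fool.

Consider Yusuf. Suppose Yusuf is a sage.
Then whichever role Gus has, Gus's statement has the wrong truth value — contradiction.
So Yusuf is a fool.
With that fixed, Quinn's statement is false, so Quinn is a fool.
With that fixed, Gus's statement is true, so Gus is a sage.

Yusuf: fool, Quinn: fool, Gus: sage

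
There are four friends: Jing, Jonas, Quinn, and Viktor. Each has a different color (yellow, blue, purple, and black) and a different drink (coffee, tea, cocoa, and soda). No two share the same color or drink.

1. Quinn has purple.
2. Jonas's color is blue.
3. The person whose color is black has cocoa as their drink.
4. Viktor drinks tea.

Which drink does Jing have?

With clues 1–4, coffee, soda, and tea are impossible for Jing's drink.
That leaves cocoa.

cocoa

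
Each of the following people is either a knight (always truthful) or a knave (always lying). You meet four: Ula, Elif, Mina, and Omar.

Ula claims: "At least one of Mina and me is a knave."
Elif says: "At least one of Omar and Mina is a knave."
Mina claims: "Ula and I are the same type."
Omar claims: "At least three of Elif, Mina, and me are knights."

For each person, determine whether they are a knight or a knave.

Consider Ula. Suppose Ula is a knave.
Then Ula's own statement would have to be false, but it can't be — contradiction.
So Ula is a knight.
Consider Elif. Suppose Elif is a knave.
Then no assignment of the remaining roles makes every statement match its speaker's type — contradiction.
So Elif is a knight.
Consider Mina. Suppose Mina is a knight.
Then Ula's statement comes out false, contradicting Ula being a knight.
So Mina is a knave.
With that fixed, Omar's statement is false, so Omar is a knave.

Ula: knight, Elif: knight, Mina: knave, Omar: knave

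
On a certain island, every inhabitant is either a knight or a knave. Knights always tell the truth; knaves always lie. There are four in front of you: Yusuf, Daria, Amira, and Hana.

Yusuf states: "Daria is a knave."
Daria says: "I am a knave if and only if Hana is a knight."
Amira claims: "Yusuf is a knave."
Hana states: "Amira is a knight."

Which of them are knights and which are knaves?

Consider Yusuf. Suppose Yusuf is a knave.
Then no assignment of the remaining roles makes every statement match its speaker's type — contradiction.
So Yusuf is a knight.
With that fixed, Amira's statement is false, so Amira is a knave.
With that fixed, Hana's statement is false, so Hana is a knave.
Consider Daria. Suppose Daria is a knight.
Then Yusuf's statement comes out false, contradicting Yusuf being a knight.
So Daria is a knave.

Yusuf: knight, Daria: knave, Amira: knave, Hana: knave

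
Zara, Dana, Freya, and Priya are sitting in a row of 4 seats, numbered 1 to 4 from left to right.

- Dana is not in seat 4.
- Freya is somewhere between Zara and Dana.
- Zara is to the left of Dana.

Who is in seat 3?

With clues 1–3, Freya, Priya, and Zara are ruled out for seat 3.
So seat 3 is Dana.

Dana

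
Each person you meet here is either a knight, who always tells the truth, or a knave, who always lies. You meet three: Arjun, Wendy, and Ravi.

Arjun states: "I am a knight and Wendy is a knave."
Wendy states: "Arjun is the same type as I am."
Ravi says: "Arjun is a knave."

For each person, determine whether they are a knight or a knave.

Arjun: knight, Wendy: knave, Ravi: knave

Consider Arjun. Suppose Arjun is a knave.
Then whichever role Wendy has, Wendy's statement has the wrong truth value — contradiction.
So Arjun is a knight.
With that fixed, Ravi's statement is false, so Ravi is a knave.
Consider Wendy. Suppose Wendy is a knight.
Then Arjun's statement comes out false, contradicting Arjun being a knight.
So Wendy is a knave.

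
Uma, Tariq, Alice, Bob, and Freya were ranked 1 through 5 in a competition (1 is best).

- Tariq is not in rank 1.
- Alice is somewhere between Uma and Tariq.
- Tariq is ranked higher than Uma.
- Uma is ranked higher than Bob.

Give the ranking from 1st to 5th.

From clue 1: Tariq is in {2,3,4,5}.
From clues 1–2: Alice is in {2,3,4}.
From clues 1–3: Uma is in {4,5}.
From clues 1–4: Freya → rank 1, Tariq → rank 2, Alice → rank 3, Uma → rank 4, Bob → rank 5.

Freya, Tariq, Alice, Uma, Bob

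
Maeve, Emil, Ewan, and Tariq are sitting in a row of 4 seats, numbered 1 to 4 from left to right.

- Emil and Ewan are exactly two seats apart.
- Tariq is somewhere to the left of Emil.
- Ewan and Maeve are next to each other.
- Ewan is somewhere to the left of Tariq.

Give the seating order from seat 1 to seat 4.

Maeve, Ewan, Tariq, Emil

From clues 1–2: Maeve is in {1,3,4}.
From clues 1–3: Maeve is in {1,3}.
From clues 1–4: Maeve → seat 1, Ewan → seat 2, Tariq → seat 3, Emil → seat 4.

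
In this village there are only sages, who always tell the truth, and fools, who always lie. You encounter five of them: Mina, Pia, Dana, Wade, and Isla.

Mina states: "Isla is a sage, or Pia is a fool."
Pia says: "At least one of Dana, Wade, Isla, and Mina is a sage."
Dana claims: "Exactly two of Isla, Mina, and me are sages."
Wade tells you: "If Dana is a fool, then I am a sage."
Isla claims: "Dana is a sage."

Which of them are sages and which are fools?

Mina: fool, Pia: sage, Dana: fool, Wade: sage, Isla: fool

Consider Mina. Suppose Mina is a sage.
Then no assignment of the remaining roles makes every statement match its speaker's type — contradiction.
So Mina is a fool.
Consider Pia. Suppose Pia is a fool.
Then Mina's statement comes out true, contradicting Mina being a fool.
So Pia is a sage.
Consider Dana. Suppose Dana is a sage.
Then no assignment of the remaining roles makes every statement match its speaker's type — contradiction.
So Dana is a fool.
With that fixed, Isla's statement is false, so Isla is a fool.
Consider Wade. Suppose Wade is a fool.
Then Pia's statement comes out false, contradicting Pia being a sage.
So Wade is a sage.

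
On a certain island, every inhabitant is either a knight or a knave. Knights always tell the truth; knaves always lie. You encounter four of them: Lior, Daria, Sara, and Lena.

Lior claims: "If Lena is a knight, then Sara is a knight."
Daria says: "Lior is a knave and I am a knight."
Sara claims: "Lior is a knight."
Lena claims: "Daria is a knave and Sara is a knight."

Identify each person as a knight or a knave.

Consider Lior. Suppose Lior is a knave.
Then no assignment of the remaining roles makes every statement match its speaker's type — contradiction.
So Lior is a knight.
With that fixed, Daria's statement is false, so Daria is a knave.
With that fixed, Sara's statement is true, so Sara is a knight.
With that fixed, Lena's statement is true, so Lena is a knight.

Lior: knight, Daria: knave, Sara: knight, Lena: knight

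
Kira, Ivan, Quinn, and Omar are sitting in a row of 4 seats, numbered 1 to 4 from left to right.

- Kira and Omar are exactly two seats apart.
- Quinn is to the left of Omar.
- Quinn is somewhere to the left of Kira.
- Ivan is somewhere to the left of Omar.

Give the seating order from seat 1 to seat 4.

Quinn, Kira, Ivan, Omar

From clues 1–2: Kira is in {1,2,4}.
From clues 1–3: Quinn → seat 1, Ivan → seat 3.
From clues 1–4: Kira → seat 2, Omar → seat 4.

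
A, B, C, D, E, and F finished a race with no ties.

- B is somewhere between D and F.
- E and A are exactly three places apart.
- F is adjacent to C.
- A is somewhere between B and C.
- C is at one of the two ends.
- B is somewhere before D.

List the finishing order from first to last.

C, F, A, B, D, E

From clue 1: B is in {2,3,4,5}.
From clues 1–3: A is in {1,3,4,6}.
From clues 1–4: A is in {3,4}.
From clues 1–6: C → place 1, F → place 2, A → place 3, B → place 4, D → place 5, E → place 6.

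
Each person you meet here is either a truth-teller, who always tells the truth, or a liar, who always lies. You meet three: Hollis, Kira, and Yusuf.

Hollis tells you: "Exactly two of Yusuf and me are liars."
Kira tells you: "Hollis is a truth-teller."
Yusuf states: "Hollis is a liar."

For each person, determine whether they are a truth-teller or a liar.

Consider Hollis. Suppose Hollis is a truth-teller.
Then Hollis's own statement would have to be true, but it can't be — contradiction.
So Hollis is a liar.
With that fixed, Kira's statement is false, so Kira is a liar.
With that fixed, Yusuf's statement is true, so Yusuf is a truth-teller.

Hollis: liar, Kira: liar, Yusuf: truth-teller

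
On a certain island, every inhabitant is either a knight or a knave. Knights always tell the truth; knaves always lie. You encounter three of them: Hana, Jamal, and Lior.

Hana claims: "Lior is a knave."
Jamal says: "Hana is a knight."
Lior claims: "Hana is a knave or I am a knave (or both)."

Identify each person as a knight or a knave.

Hana: knave, Jamal: knave, Lior: knight

Consider Hana. Suppose Hana is a knight.
Then whichever role Lior has, Lior's statement has the wrong truth value — contradiction.
So Hana is a knave.
With that fixed, Jamal's statement is false, so Jamal is a knave.
With that fixed, Lior's statement is true, so Lior is a knight.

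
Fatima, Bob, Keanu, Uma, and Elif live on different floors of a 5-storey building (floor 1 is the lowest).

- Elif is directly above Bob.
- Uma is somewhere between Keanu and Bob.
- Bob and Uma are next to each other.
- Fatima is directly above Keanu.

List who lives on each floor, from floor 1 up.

From clue 1: Bob is in {1,2,3,4}.
From clues 1–2: Uma is in {2,3,4}.
From clues 1–3: Bob is in {3,4}.
From clues 1–4: Keanu → floor 1, Fatima → floor 2, Uma → floor 3, Bob → floor 4, Elif → floor 5.

Keanu, Fatima, Uma, Bob, Elif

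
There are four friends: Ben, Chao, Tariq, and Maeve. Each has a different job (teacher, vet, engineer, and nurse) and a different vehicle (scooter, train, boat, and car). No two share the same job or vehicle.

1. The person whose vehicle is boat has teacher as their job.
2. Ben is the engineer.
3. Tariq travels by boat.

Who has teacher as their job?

With clues 1–2, Ben is impossible for the one with job teacher.
With clues 1–3, Chao and Maeve are impossible for the one with job teacher.
That leaves Tariq.

Tariq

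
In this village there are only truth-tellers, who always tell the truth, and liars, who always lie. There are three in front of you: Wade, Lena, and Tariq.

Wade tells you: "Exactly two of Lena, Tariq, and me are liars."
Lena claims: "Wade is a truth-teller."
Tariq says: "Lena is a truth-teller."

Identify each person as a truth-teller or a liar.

Wade: liar, Lena: liar, Tariq: liar

Consider Wade. Suppose Wade is a truth-teller.
Then no assignment of the remaining roles makes every statement match its speaker's type — contradiction.
So Wade is a liar.
With that fixed, Lena's statement is false, so Lena is a liar.
With that fixed, Tariq's statement is false, so Tariq is a liar.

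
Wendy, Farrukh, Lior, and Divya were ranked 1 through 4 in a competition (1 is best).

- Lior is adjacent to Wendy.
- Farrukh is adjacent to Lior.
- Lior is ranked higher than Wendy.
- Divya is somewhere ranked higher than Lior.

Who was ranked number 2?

Farrukh

With clues 1–2, Divya is ruled out for rank 2.
With clues 1–3, Wendy is ruled out for rank 2.
With clues 1–4, Lior is ruled out for rank 2.
So rank 2 is Farrukh.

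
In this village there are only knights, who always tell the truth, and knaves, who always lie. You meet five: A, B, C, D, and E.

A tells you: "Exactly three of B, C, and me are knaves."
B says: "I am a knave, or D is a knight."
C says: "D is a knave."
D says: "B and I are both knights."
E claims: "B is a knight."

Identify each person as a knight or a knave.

A: knave, B: knight, C: knave, D: knight, E: knight

Consider A. Suppose A is a knight.
Then A's own statement would have to be true, but it can't be — contradiction.
So A is a knave.
Consider B. Suppose B is a knave.
Then B's own statement would have to be false, but it can't be — contradiction.
So B is a knight.
With that fixed, E's statement is true, so E is a knight.
Consider C. Suppose C is a knight.
Then no assignment of the remaining roles makes every statement match its speaker's type — contradiction.
So C is a knave.
Consider D. Suppose D is a knave.
Then B's statement comes out false, contradicting B being a knight.
So D is a knight.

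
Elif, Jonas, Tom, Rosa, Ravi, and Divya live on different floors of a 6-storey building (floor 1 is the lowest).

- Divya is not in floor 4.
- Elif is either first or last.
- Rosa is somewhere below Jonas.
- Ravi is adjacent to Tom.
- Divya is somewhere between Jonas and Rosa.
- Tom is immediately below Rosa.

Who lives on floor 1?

Elif

With clues 1–3, Jonas is ruled out for floor 1.
With clues 1–5, Divya, Ravi, and Tom are ruled out for floor 1.
With clues 1–6, Rosa is ruled out for floor 1.
So floor 1 is Elif.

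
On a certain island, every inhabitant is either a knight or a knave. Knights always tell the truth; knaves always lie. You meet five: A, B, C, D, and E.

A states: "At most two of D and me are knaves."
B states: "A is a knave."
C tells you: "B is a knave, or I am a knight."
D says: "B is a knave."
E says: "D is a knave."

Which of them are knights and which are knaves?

A: knight, B: knave, C: knight, D: knight, E: knave

Regardless of anyone's role, A's statement is true, so A is a knight.
With that fixed, B's statement is false, so B is a knave.
With that fixed, C's statement is true, so C is a knight.
With that fixed, D's statement is true, so D is a knight.
With that fixed, E's statement is false, so E is a knave.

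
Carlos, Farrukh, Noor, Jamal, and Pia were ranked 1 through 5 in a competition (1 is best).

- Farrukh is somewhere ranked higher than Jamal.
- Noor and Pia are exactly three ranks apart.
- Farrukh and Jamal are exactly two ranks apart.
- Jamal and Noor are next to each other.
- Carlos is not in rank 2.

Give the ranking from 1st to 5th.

From clue 1: Farrukh is in {1,2,3,4}.
From clues 1–2: Farrukh is in {1,2,3}.
From clues 1–3: Carlos is in {2,4}.
From clues 1–5: Farrukh → rank 1, Noor → rank 2, Jamal → rank 3, Carlos → rank 4, Pia → rank 5.

Farrukh, Noor, Jamal, Carlos, Pia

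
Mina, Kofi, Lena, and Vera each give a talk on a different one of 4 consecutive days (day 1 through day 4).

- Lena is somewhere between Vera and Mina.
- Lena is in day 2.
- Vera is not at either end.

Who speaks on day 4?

With clue 1, Lena is ruled out for day 4.
With clues 1–3, Mina and Vera are ruled out for day 4.
So day 4 is Kofi.

Kofi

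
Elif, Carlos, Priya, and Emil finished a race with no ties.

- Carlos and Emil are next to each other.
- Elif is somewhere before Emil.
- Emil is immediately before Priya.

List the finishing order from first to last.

Elif, Carlos, Emil, Priya

From clues 1–2: Elif is in {1,2}.
From clues 1–3: Elif → place 1, Carlos → place 2, Emil → place 3, Priya → place 4.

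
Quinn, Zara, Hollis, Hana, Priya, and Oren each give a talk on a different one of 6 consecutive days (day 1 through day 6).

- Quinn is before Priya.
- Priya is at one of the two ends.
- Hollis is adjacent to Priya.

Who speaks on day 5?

Hollis

With clues 1–2, Priya is ruled out for day 5.
With clues 1–3, Hana, Oren, Quinn, and Zara are ruled out for day 5.
So day 5 is Hollis.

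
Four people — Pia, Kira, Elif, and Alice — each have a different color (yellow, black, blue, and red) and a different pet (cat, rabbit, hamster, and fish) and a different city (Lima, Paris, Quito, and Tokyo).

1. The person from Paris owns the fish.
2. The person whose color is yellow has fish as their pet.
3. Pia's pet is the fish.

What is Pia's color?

yellow

With clues 1–3, black, blue, and red are impossible for Pia's color.
That leaves yellow.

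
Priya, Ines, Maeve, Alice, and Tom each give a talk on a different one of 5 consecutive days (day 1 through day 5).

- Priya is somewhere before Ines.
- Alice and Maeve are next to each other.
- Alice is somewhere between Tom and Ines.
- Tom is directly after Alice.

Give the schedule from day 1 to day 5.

Priya, Ines, Maeve, Alice, Tom

From clue 1: Priya is in {1,2,3,4}.
From clues 1–3: Ines is in {2,5}.
From clues 1–4: Priya → day 1, Ines → day 2, Maeve → day 3, Alice → day 4, Tom → day 5.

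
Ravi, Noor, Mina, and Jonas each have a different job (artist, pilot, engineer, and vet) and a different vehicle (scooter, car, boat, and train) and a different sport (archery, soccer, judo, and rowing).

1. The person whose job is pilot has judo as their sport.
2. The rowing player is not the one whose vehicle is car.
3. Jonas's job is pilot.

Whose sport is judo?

Jonas

With clues 1–3, Mina, Noor, and Ravi are impossible for the one with sport judo.
That leaves Jonas.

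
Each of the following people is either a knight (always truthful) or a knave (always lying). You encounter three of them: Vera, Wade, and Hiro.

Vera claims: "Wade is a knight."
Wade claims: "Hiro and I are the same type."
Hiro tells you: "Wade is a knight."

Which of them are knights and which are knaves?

Consider Vera. Suppose Vera is a knave.
Then no assignment of the remaining roles makes every statement match its speaker's type — contradiction.
So Vera is a knight.
Consider Wade. Suppose Wade is a knave.
Then Vera's statement comes out false, contradicting Vera being a knight.
So Wade is a knight.
With that fixed, Hiro's statement is true, so Hiro is a knight.

Vera: knight, Wade: knight, Hiro: knight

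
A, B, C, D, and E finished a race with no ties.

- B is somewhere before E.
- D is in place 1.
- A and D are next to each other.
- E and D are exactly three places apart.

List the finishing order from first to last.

From clue 1: B is in {1,2,3,4}.
From clues 1–2: D → place 1.
From clues 1–3: A → place 2.
From clues 1–4: B → place 3, E → place 4, C → place 5.

D, A, B, E, C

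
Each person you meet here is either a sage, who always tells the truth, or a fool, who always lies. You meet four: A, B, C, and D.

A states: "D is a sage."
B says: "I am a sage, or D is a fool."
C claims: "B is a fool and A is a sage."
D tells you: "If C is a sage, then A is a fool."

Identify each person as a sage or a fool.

Consider A. Suppose A is a fool.
Then no assignment of the remaining roles makes every statement match its speaker's type — contradiction.
So A is a sage.
Consider B. Suppose B is a fool.
Then no assignment of the remaining roles makes every statement match its speaker's type — contradiction.
So B is a sage.
With that fixed, C's statement is false, so C is a fool.
With that fixed, D's statement is true, so D is a sage.

A: sage, B: sage, C: fool, D: sage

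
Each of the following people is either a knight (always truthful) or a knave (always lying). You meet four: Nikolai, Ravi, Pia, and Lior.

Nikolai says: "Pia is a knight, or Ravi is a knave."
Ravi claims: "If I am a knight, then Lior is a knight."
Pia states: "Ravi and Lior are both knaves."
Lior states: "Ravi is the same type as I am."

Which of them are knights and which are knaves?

Consider Nikolai. Suppose Nikolai is a knight.
Then no assignment of the remaining roles makes every statement match its speaker's type — contradiction.
So Nikolai is a knave.
Consider Ravi. Suppose Ravi is a knave.
Then Nikolai's statement comes out true, contradicting Nikolai being a knave.
So Ravi is a knight.
With that fixed, Pia's statement is false, so Pia is a knave.
Consider Lior. Suppose Lior is a knave.
Then Ravi's statement comes out false, contradicting Ravi being a knight.
So Lior is a knight.

Nikolai: knave, Ravi: knight, Pia: knave, Lior: knight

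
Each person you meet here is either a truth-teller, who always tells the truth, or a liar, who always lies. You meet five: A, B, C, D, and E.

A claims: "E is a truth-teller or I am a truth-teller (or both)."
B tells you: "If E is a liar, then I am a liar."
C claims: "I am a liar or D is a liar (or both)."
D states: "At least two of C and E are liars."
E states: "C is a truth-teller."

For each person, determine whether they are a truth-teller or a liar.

A: truth-teller, B: truth-teller, C: truth-teller, D: liar, E: truth-teller

Consider A. Suppose A is a liar.
Then no assignment of the remaining roles makes every statement match its speaker's type — contradiction.
So A is a truth-teller.
Consider B. Suppose B is a liar.
Then B's own statement would have to be false, but it can't be — contradiction.
So B is a truth-teller.
Consider C. Suppose C is a liar.
Then C's own statement would have to be false, but it can't be — contradiction.
So C is a truth-teller.
With that fixed, D's statement is false, so D is a liar.
With that fixed, E's statement is true, so E is a truth-teller.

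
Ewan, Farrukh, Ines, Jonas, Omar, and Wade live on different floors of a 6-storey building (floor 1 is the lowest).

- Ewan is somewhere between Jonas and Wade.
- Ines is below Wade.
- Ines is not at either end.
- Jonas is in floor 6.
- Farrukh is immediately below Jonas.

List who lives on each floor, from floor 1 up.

Omar, Ines, Wade, Ewan, Farrukh, Jonas

From clue 1: Ewan is in {2,3,4,5}.
From clues 1–4: Jonas → floor 6.
From clues 1–5: Omar → floor 1, Ines → floor 2, Wade → floor 3, Ewan → floor 4, Farrukh → floor 5.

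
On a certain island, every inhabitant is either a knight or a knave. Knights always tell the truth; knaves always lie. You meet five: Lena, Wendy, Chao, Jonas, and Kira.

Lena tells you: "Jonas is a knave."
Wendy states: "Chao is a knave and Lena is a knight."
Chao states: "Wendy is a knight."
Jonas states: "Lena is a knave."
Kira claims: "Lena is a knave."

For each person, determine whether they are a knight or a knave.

Consider Lena. Suppose Lena is a knight.
Then no assignment of the remaining roles makes every statement match its speaker's type — contradiction.
So Lena is a knave.
With that fixed, Wendy's statement is false, so Wendy is a knave.
With that fixed, Chao's statement is false, so Chao is a knave.
With that fixed, Jonas's statement is true, so Jonas is a knight.
With that fixed, Kira's statement is true, so Kira is a knight.

Lena: knave, Wendy: knave, Chao: knave, Jonas: knight, Kira: knight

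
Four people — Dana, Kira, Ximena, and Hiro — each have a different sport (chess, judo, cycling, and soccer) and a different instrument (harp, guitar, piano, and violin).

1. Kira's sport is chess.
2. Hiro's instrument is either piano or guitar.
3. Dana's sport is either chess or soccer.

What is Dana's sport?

soccer

Clue 1 rules out chess for Dana's sport.
With clues 1–3, cycling and judo are impossible for Dana's sport.
That leaves soccer.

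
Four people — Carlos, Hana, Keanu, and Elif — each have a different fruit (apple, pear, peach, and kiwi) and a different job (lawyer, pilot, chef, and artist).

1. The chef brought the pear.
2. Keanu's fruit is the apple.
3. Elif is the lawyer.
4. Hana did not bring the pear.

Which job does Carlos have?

With clues 1–3, lawyer is impossible for Carlos's job.
With clues 1–4, artist and pilot are impossible for Carlos's job.
That leaves chef.

chef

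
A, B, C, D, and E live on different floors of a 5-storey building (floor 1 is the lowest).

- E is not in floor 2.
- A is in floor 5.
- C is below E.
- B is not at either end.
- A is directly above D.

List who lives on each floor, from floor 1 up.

C, B, E, D, A

From clue 1: E is in {1,3,4,5}.
From clues 1–2: A → floor 5.
From clues 1–3: E is in {3,4}.
From clues 1–5: C → floor 1, B → floor 2, E → floor 3, D → floor 4.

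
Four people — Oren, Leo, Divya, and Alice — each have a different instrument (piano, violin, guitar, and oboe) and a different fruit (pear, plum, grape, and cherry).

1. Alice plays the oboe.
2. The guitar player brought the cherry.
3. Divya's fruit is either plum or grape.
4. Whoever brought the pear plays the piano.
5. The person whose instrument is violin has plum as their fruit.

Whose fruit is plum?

With clues 1–4, Leo and Oren are impossible for the one with fruit plum.
With clues 1–5, Alice is impossible for the one with fruit plum.
That leaves Divya.

Divya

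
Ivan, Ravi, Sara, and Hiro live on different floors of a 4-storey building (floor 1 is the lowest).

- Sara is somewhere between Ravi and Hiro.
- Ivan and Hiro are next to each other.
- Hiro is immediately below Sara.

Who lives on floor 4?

With clue 1, Sara is ruled out for floor 4.
With clues 1–3, Hiro and Ivan are ruled out for floor 4.
So floor 4 is Ravi.

Ravi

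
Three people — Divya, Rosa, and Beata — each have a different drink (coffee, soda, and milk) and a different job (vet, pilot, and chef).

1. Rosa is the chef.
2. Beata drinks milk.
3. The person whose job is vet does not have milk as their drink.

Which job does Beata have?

Clue 1 rules out chef for Beata's job.
With clues 1–3, vet is impossible for Beata's job.
That leaves pilot.

pilot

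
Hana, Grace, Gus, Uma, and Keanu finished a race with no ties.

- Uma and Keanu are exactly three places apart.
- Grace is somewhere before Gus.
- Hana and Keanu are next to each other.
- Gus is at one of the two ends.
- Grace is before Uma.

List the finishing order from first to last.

Keanu, Hana, Grace, Uma, Gus

From clue 1: Uma is in {1,2,4,5}.
From clues 1–2: Grace is in {1,2,3}.
From clues 1–4: Gus → place 5.
From clues 1–5: Keanu → place 1, Hana → place 2, Grace → place 3, Uma → place 4.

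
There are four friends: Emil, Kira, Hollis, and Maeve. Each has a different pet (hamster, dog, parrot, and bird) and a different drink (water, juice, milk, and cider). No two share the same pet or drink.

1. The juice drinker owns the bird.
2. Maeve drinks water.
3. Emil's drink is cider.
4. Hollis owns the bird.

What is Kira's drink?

milk

With clues 1–2, water is impossible for Kira's drink.
With clues 1–3, cider is impossible for Kira's drink.
With clues 1–4, juice is impossible for Kira's drink.
That leaves milk.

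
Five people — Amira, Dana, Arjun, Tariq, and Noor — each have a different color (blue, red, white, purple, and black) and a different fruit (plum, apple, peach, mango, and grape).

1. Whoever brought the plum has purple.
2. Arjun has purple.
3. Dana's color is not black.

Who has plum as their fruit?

Arjun

With clues 1–2, Amira, Dana, Noor, and Tariq are impossible for the one with fruit plum.
That leaves Arjun.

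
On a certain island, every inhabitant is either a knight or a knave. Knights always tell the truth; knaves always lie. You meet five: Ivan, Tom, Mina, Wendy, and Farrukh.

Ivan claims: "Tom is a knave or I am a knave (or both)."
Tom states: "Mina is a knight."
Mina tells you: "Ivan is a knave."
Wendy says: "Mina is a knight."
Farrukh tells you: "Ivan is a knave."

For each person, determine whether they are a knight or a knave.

Ivan: knight, Tom: knave, Mina: knave, Wendy: knave, Farrukh: knave

Consider Ivan. Suppose Ivan is a knave.
Then Ivan's own statement would have to be false, but it can't be — contradiction.
So Ivan is a knight.
With that fixed, Mina's statement is false, so Mina is a knave.
With that fixed, Wendy's statement is false, so Wendy is a knave.
With that fixed, Farrukh's statement is false, so Farrukh is a knave.
With that fixed, Tom's statement is false, so Tom is a knave.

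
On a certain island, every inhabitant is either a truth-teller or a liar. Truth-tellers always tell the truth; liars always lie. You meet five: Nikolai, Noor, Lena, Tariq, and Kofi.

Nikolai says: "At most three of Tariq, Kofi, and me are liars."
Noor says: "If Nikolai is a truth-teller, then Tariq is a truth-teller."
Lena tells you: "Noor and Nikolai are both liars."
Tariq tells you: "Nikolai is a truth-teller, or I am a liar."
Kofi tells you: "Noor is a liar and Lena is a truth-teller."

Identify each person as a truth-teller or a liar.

Nikolai: truth-teller, Noor: truth-teller, Lena: liar, Tariq: truth-teller, Kofi: liar

Regardless of anyone's role, Nikolai's statement is true, so Nikolai is a truth-teller.
With that fixed, Lena's statement is false, so Lena is a liar.
With that fixed, Tariq's statement is true, so Tariq is a truth-teller.
With that fixed, Kofi's statement is false, so Kofi is a liar.
With that fixed, Noor's statement is true, so Noor is a truth-teller.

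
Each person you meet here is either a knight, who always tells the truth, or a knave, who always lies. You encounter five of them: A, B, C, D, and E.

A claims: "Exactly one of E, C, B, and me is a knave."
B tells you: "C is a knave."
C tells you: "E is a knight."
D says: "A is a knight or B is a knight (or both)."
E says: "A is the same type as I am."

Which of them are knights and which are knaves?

A: knight, B: knave, C: knight, D: knight, E: knight

Consider A. Suppose A is a knave.
Then whichever role E has, E's statement has the wrong truth value — contradiction.
So A is a knight.
With that fixed, D's statement is true, so D is a knight.
Consider B. Suppose B is a knight.
Then no assignment of the remaining roles makes every statement match its speaker's type — contradiction.
So B is a knave.
Consider C. Suppose C is a knave.
Then A's statement comes out false, contradicting A being a knight.
So C is a knight.
Consider E. Suppose E is a knave.
Then A's statement comes out false, contradicting A being a knight.
So E is a knight.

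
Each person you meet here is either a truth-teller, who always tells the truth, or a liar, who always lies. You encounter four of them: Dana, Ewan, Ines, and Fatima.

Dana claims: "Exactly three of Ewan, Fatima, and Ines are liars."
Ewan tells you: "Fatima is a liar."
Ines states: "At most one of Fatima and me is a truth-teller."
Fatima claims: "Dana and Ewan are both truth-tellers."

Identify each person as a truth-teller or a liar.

Consider Dana. Suppose Dana is a truth-teller.
Then no assignment of the remaining roles makes every statement match its speaker's type — contradiction.
So Dana is a liar.
With that fixed, Fatima's statement is false, so Fatima is a liar.
With that fixed, Ewan's statement is true, so Ewan is a truth-teller.
With that fixed, Ines's statement is true, so Ines is a truth-teller.

Dana: liar, Ewan: truth-teller, Ines: truth-teller, Fatima: liar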